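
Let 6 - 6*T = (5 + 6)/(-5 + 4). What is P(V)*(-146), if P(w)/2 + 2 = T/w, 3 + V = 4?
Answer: -730/3 ≈ -243.33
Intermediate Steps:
V = 1 (V = -3 + 4 = 1)
T = 17/6 (T = 1 - (5 + 6)/(6*(-5 + 4)) = 1 - 11/(6*(-1)) = 1 - 11*(-1)/6 = 1 - 1/6*(-11) = 1 + 11/6 = 17/6 ≈ 2.8333)
P(w) = -4 + 17/(3*w) (P(w) = -4 + 2*(17/(6*w)) = -4 + 17/(3*w))
P(V)*(-146) = (-4 + (17/3)/1)*(-146) = (-4 + (17/3)*1)*(-146) = (-4 + 17/3)*(-146) = (5/3)*(-146) = -730/3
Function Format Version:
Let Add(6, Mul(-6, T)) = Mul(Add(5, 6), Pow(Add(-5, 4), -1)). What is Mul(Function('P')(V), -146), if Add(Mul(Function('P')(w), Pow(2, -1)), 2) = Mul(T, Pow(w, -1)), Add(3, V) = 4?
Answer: Rational(-730, 3) ≈ -243.33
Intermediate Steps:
V = 1 (V = Add(-3, 4) = 1)
T = Rational(17, 6) (T = Add(1, Mul(Rational(-1, 6), Mul(Add(5, 6), Pow(Add(-5, 4), -1)))) = Add(1, Mul(Rational(-1, 6), Mul(11, Pow(-1, -1)))) = Add(1, Mul(Rational(-1, 6), Mul(11, -1))) = Add(1, Mul(Rational(-1, 6), -11)) = Add(1, Rational(11, 6)) = Rational(17, 6) ≈ 2.8333)
Function('P')(w) = Add(-4, Mul(Rational(17, 3), Pow(w, -1))) (Function('P')(w) = Add(-4, Mul(2, Mul(Rational(17, 6), Pow(w, -1)))) = Add(-4, Mul(Rational(17, 3), Pow(w, -1))))
Mul(Function('P')(V), -146) = Mul(Add(-4, Mul(Rational(17, 3), Pow(1, -1))), -146) = Mul(Add(-4, Mul(Rational(17, 3), 1)), -146) = Mul(Add(-4, Rational(17, 3)), -146) = Mul(Rational(5, 3), -146) = Rational(-730, 3)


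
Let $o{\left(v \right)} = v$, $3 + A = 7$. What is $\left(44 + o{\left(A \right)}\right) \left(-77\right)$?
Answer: $-3696$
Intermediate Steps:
$A = 4$ ($A = -3 + 7 = 4$)
$\left(44 + o{\left(A \right)}\right) \left(-77\right) = \left(44 + 4\right) \left(-77\right) = 48 \left(-77\right) = -3696$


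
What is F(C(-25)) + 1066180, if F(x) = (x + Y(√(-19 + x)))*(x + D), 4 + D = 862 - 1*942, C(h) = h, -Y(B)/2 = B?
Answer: 1068905 + 436*I*√11 ≈ 1.0689e+6 + 1446.0*I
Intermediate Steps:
Y(B) = -2*B
D = -84 (D = -4 + (862 - 1*942) = -4 + (862 - 942) = -4 - 80 = -84)
F(x) = (-84 + x)*(x - 2*√(-19 + x)) (F(x) = (x - 2*√(-19 + x))*(x - 84) = (x - 2*√(-19 + x))*(-84 + x) = (-84 + x)*(x - 2*√(-19 + x)))
F(C(-25)) + 1066180 = ((-25)² - 84*(-25) + 168*√(-19 - 25) - 2*(-25)*√(-19 - 25)) + 1066180 = (625 + 2100 + 168*√(-44) - 2*(-25)*√(-44)) + 1066180 = (625 + 2100 + 168*(2*I*√11) - 2*(-25)*2*I*√11) + 1066180 = (625 + 2100 + 336*I*√11 + 100*I*√11) + 1066180 = (2725 + 436*I*√11) + 1066180 = 1068905 + 436*I*√11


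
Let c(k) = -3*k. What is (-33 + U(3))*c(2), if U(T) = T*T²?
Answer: 36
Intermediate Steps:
U(T) = T³
(-33 + U(3))*c(2) = (-33 + 3³)*(-3*2) = (-33 + 27)*(-6) = -6*(-6) = 36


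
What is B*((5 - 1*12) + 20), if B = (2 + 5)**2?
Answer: 637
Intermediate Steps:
B = 49 (B = 7**2 = 49)
B*((5 - 1*12) + 20) = 49*((5 - 1*12) + 20) = 49*((5 - 12) + 20) = 49*(-7 + 20) = 49*13 = 637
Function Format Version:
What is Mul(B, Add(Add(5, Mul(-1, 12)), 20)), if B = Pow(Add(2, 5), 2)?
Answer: 637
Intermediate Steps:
B = 49 (B = Pow(7, 2) = 49)
Mul(B, Add(Add(5, Mul(-1, 12)), 20)) = Mul(49, Add(Add(5, Mul(-1, 12)), 20)) = Mul(49, Add(Add(5, -12), 20)) = Mul(49, Add(-7, 20)) = Mul(49, 13) = 637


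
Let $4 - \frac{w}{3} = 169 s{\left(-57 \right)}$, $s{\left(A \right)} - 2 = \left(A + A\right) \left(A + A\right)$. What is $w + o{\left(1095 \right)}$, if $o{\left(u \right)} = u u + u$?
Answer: $-5389854$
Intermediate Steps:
$s{\left(A \right)} = 2 + 4 A^{2}$ ($s{\left(A \right)} = 2 + \left(A + A\right) \left(A + A\right) = 2 + 2 A 2 A = 2 + 4 A^{2}$)
$w = -6589974$ ($w = 12 - 3 \cdot 169 \left(2 + 4 \left(-57\right)^{2}\right) = 12 - 3 \cdot 169 \left(2 + 4 \cdot 3249\right) = 12 - 3 \cdot 169 \left(2 + 12996\right) = 12 - 3 \cdot 169 \cdot 12998 = 12 - 6589986 = -6589974$)
$o{\left(u \right)} = u + u^{2}$ ($o{\left(u \right)} = u^{2} + u = u + u^{2}$)
$w + o{\left(1095 \right)} = -6589974 + 1095 \left(1 + 1095\right) = -6589974 + 1095 \cdot 1096 = -6589974 + 1200120 = -5389854$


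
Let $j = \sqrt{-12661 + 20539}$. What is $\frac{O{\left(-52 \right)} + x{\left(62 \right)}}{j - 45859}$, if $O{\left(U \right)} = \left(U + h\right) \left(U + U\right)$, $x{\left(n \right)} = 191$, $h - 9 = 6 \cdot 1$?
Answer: $- \frac{185224501}{2103040003} - \frac{4039 \sqrt{7878}}{2103040003} \approx -0.088245$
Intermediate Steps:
$h = 15$ ($h = 9 + 6 \cdot 1 = 9 + 6 = 15$)
$O{\left(U \right)} = 2 U \left(15 + U\right)$ ($O{\left(U \right)} = \left(U + 15\right) \left(U + U\right) = \left(15 + U\right) 2 U = 2 U \left(15 + U\right)$)
$j = \sqrt{7878} \approx 88.758$
$\frac{O{\left(-52 \right)} + x{\left(62 \right)}}{j - 45859} = \frac{2 \left(-52\right) \left(15 - 52\right) + 191}{\sqrt{7878} - 45859} = \frac{2 \left(-52\right) \left(-37\right) + 191}{-45859 + \sqrt{7878}} = \frac{3848 + 191}{-45859 + \sqrt{7878}} = \frac{4039}{-45859 + \sqrt{7878}}$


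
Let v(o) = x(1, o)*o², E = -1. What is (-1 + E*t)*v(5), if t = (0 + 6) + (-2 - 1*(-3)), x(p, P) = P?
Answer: -1000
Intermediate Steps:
v(o) = o³ (v(o) = o*o² = o³)
t = 7 (t = 6 + (-2 + 3) = 6 + 1 = 7)
(-1 + E*t)*v(5) = (-1 - 1*7)*5³ = (-1 - 7)*125 = -8*125 = -1000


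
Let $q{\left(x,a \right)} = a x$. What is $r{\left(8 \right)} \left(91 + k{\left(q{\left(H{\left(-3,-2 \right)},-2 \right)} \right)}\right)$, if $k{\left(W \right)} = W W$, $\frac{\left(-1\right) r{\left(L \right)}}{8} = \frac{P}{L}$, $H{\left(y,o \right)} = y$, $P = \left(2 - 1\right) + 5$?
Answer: $-762$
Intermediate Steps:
$P = 6$ ($P = 1 + 5 = 6$)
$r{\left(L \right)} = - \frac{48}{L}$ ($r{\left(L \right)} = - 8 \frac{6}{L} = - \frac{48}{L}$)
$k{\left(W \right)} = W^{2}$
$r{\left(8 \right)} \left(91 + k{\left(q{\left(H{\left(-3,-2 \right)},-2 \right)} \right)}\right) = - \frac{48}{8} \left(91 + \left(\left(-2\right) \left(-3\right)\right)^{2}\right) = \left(-48\right) \frac{1}{8} \left(91 + 6^{2}\right) = - 6 \left(91 + 36\right) = \left(-6\right) 127 = -762$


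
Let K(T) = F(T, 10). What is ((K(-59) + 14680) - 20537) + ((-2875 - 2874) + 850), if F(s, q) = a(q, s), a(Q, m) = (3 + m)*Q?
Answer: -11316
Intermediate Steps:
a(Q, m) = Q*(3 + m)
F(s, q) = q*(3 + s)
K(T) = 30 + 10*T (K(T) = 10*(3 + T) = 30 + 10*T)
((K(-59) + 14680) - 20537) + ((-2875 - 2874) + 850) = (((30 + 10*(-59)) + 14680) - 20537) + ((-2875 - 2874) + 850) = (((30 - 590) + 14680) - 20537) + (-5749 + 850) = ((-560 + 14680) - 20537) - 4899 = (14120 - 20537) - 4899 = -6417 - 4899 = -11316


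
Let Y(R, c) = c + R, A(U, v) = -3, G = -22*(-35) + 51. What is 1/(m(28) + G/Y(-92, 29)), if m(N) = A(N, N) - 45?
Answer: -63/3845 ≈ -0.016385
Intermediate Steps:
G = 821 (G = 770 + 51 = 821)
Y(R, c) = R + c
m(N) = -48 (m(N) = -3 - 45 = -48)
1/(m(28) + G/Y(-92, 29)) = 1/(-48 + 821/(-92 + 29)) = 1/(-48 + 821/(-63)) = 1/(-48 + 821*(-1/63)) = 1/(-48 - 821/63) = 1/(-3845/63) = -63/3845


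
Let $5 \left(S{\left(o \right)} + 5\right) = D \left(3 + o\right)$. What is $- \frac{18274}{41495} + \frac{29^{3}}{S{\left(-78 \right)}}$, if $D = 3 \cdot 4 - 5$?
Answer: $- \frac{202806339}{912890} \approx -222.16$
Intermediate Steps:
$D = 7$ ($D = 12 - 5 = 7$)
$S{\left(o \right)} = - \frac{4}{5} + \frac{7 o}{5}$ ($S{\left(o \right)} = -5 + \frac{7 \left(3 + o\right)}{5} = -5 + \frac{21 + 7 o}{5} = -5 + \left(\frac{21}{5} + \frac{7 o}{5}\right) = - \frac{4}{5} + \frac{7 o}{5}$)
$- \frac{18274}{41495} + \frac{29^{3}}{S{\left(-78 \right)}} = - \frac{18274}{41495} + \frac{29^{3}}{- \frac{4}{5} + \frac{7}{5} \left(-78\right)} = \left(-18274\right) \frac{1}{41495} + \frac{24389}{- \frac{4}{5} - \frac{546}{5}} = - \frac{18274}{41495} + \frac{24389}{-110} = - \frac{18274}{41495} + 24389 \left(- \frac{1}{110}\right) = - \frac{18274}{41495} - \frac{24389}{110} = - \frac{202806339}{912890}$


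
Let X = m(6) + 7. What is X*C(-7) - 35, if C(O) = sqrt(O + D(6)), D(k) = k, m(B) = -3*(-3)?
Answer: -35 + 16*I ≈ -35.0 + 16.0*I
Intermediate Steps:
m(B) = 9
X = 16 (X = 9 + 7 = 16)
C(O) = sqrt(6 + O) (C(O) = sqrt(O + 6) = sqrt(6 + O))
X*C(-7) - 35 = 16*sqrt(6 - 7) - 35 = 16*sqrt(-1) - 35 = 16*I - 35 = -35 + 16*I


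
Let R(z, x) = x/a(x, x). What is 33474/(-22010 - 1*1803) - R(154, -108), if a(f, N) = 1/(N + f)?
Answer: -555543138/23813 ≈ -23329.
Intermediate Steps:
R(z, x) = 2*x² (R(z, x) = x/(1/(x + x)) = x/(1/(2*x)) = x/((1/(2*x))) = x*(2*x) = 2*x²)
33474/(-22010 - 1*1803) - R(154, -108) = 33474/(-22010 - 1*1803) - 2*(-108)² = 33474/(-22010 - 1803) - 2*11664 = 33474/(-23813) - 1*23328 = 33474*(-1/23813) - 23328 = -33474/23813 - 23328 = -555543138/23813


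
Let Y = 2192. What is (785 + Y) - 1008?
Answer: 1969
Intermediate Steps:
(785 + Y) - 1008 = (785 + 2192) - 1008 = 2977 - 1008 = 1969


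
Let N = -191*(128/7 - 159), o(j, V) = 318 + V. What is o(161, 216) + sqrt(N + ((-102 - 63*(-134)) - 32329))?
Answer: 534 + 2*sqrt(35371)/7 ≈ 587.73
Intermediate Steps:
N = 188135/7 (N = -191*(128*(1/7) - 159) = -191*(128/7 - 159) = -191*(-985/7) = 188135/7 ≈ 26876.)
o(161, 216) + sqrt(N + ((-102 - 63*(-134)) - 32329)) = (318 + 216) + sqrt(188135/7 + ((-102 - 63*(-134)) - 32329)) = 534 + sqrt(188135/7 + ((-102 + 8442) - 32329)) = 534 + sqrt(188135/7 + (8340 - 32329)) = 534 + sqrt(188135/7 - 23989) = 534 + sqrt(20212/7) = 534 + 2*sqrt(35371)/7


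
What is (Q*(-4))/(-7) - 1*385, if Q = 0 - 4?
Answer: -2711/7 ≈ -387.29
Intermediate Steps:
Q = -4
(Q*(-4))/(-7) - 1*385 = -4*(-4)/(-7) - 1*385 = 16*(-⅐) - 385 = -16/7 - 385 = -2711/7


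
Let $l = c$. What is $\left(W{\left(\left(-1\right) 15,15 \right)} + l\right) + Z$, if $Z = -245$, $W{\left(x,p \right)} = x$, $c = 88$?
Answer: $-172$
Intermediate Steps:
$l = 88$
$\left(W{\left(\left(-1\right) 15,15 \right)} + l\right) + Z = \left(\left(-1\right) 15 + 88\right) - 245 = \left(-15 + 88\right) - 245 = 73 - 245 = -172$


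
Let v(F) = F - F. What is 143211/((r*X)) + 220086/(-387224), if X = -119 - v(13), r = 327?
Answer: -10669823797/2511341252 ≈ -4.2487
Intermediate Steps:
v(F) = 0
X = -119 (X = -119 - 1*0 = -119 + 0 = -119)
143211/((r*X)) + 220086/(-387224) = 143211/((327*(-119))) + 220086/(-387224) = 143211/(-38913) + 220086*(-1/387224) = 143211*(-1/38913) - 110043/193612 = -47737/12971 - 110043/193612 = -10669823797/2511341252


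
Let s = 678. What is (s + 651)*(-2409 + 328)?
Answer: -2765649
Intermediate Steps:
(s + 651)*(-2409 + 328) = (678 + 651)*(-2409 + 328) = 1329*(-2081) = -2765649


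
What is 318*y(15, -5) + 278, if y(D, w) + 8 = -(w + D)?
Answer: -5446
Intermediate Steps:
y(D, w) = -8 - D - w (y(D, w) = -8 - (w + D) = -8 - (D + w) = -8 + (-D - w) = -8 - D - w)
318*y(15, -5) + 278 = 318*(-8 - 1*15 - 1*(-5)) + 278 = 318*(-8 - 15 + 5) + 278 = 318*(-18) + 278 = -5724 + 278 = -5446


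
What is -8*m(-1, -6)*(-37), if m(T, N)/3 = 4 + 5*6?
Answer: 30192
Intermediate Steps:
m(T, N) = 102 (m(T, N) = 3*(4 + 5*6) = 3*(4 + 30) = 3*34 = 102)
-8*m(-1, -6)*(-37) = -8*102*(-37) = -816*(-37) = 30192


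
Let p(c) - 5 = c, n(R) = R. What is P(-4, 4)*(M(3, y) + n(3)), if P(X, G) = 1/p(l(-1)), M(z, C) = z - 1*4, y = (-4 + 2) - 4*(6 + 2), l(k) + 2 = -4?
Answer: -2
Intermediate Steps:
l(k) = -6 (l(k) = -2 - 4 = -6)
p(c) = 5 + c
y = -34 (y = -2 - 4*8 = -2 - 32 = -34)
M(z, C) = -4 + z (M(z, C) = z - 4 = -4 + z)
P(X, G) = -1 (P(X, G) = 1/(5 - 6) = 1/(-1) = -1)
P(-4, 4)*(M(3, y) + n(3)) = -((-4 + 3) + 3) = -(-1 + 3) = -1*2 = -2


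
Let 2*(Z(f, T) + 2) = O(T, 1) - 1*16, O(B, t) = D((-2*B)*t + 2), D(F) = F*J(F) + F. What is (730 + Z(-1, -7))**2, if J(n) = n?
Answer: 732736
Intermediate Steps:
D(F) = F + F**2 (D(F) = F*F + F = F**2 + F = F + F**2)
O(B, t) = (2 - 2*B*t)*(3 - 2*B*t) (O(B, t) = ((-2*B)*t + 2)*(1 + ((-2*B)*t + 2)) = (-2*B*t + 2)*(1 + (-2*B*t + 2)) = (2 - 2*B*t)*(1 + (2 - 2*B*t)) = (2 - 2*B*t)*(3 - 2*B*t))
Z(f, T) = -10 + (-1 + T)*(-3 + 2*T) (Z(f, T) = -2 + (2*(-1 + T*1)*(-3 + 2*T*1) - 1*16)/2 = -2 + (2*(-1 + T)*(-3 + 2*T) - 16)/2 = -2 + (-16 + 2*(-1 + T)*(-3 + 2*T))/2 = -2 + (-8 + (-1 + T)*(-3 + 2*T)) = -10 + (-1 + T)*(-3 + 2*T))
(730 + Z(-1, -7))**2 = (730 + (-10 + (-1 - 7)*(-3 + 2*(-7))))**2 = (730 + (-10 - 8*(-3 - 14)))**2 = (730 + (-10 - 8*(-17)))**2 = (730 + (-10 + 136))**2 = (730 + 126)**2 = 856**2 = 732736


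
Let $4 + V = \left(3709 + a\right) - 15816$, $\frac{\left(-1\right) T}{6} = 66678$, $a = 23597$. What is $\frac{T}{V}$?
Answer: $- \frac{200034}{5743} \approx -34.831$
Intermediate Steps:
$T = -400068$ ($T = \left(-6\right) 66678 = -400068$)
$V = 11486$ ($V = -4 + \left(\left(3709 + 23597\right) - 15816\right) = -4 + \left(27306 - 15816\right) = -4 + 11490 = 11486$)
$\frac{T}{V} = - \frac{400068}{11486} = \left(-400068\right) \frac{1}{11486} = - \frac{200034}{5743}$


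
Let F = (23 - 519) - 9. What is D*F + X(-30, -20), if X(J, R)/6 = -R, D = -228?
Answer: 115260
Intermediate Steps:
F = -505 (F = -496 - 9 = -505)
X(J, R) = -6*R (X(J, R) = 6*(-R) = -6*R)
D*F + X(-30, -20) = -228*(-505) - 6*(-20) = 115140 + 120 = 115260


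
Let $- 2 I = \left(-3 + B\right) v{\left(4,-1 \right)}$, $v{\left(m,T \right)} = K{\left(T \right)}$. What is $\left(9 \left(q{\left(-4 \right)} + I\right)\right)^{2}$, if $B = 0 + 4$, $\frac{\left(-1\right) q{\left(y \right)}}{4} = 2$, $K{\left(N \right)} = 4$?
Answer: $8100$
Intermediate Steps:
$v{\left(m,T \right)} = 4$
$q{\left(y \right)} = -8$ ($q{\left(y \right)} = \left(-4\right) 2 = -8$)
$B = 4$
$I = -2$ ($I = - \frac{\left(-3 + 4\right) 4}{2} = - \frac{1 \cdot 4}{2} = \left(- \frac{1}{2}\right) 4 = -2$)
$\left(9 \left(q{\left(-4 \right)} + I\right)\right)^{2} = \left(9 \left(-8 - 2\right)\right)^{2} = \left(9 \left(-10\right)\right)^{2} = \left(-90\right)^{2} = 8100$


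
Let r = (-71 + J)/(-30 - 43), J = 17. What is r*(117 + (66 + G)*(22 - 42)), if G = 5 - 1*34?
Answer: -33642/73 ≈ -460.85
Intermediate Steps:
G = -29 (G = 5 - 34 = -29)
r = 54/73 (r = (-71 + 17)/(-30 - 43) = -54/(-73) = -54*(-1/73) = 54/73 ≈ 0.73973)
r*(117 + (66 + G)*(22 - 42)) = 54*(117 + (66 - 29)*(22 - 42))/73 = 54*(117 + 37*(-20))/73 = 54*(117 - 740)/73 = (54/73)*(-623) = -33642/73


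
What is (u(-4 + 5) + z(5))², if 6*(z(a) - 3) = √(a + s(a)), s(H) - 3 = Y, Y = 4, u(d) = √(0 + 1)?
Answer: (12 + √3)²/9 ≈ 20.952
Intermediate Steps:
u(d) = 1 (u(d) = √1 = 1)
s(H) = 7 (s(H) = 3 + 4 = 7)
z(a) = 3 + √(7 + a)/6 (z(a) = 3 + √(a + 7)/6 = 3 + √(7 + a)/6)
(u(-4 + 5) + z(5))² = (1 + (3 + √(7 + 5)/6))² = (1 + (3 + √12/6))² = (1 + (3 + (2*√3)/6))² = (1 + (3 + √3/3))² = (4 + √3/3)²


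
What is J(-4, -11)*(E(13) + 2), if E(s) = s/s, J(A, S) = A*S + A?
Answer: 120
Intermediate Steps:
J(A, S) = A + A*S
E(s) = 1
J(-4, -11)*(E(13) + 2) = (-4*(1 - 11))*(1 + 2) = -4*(-10)*3 = 40*3 = 120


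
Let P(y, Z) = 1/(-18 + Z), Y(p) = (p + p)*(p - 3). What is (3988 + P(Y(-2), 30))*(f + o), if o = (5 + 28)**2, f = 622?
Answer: 81883327/12 ≈ 6.8236e+6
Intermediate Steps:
Y(p) = 2*p*(-3 + p) (Y(p) = (2*p)*(-3 + p) = 2*p*(-3 + p))
o = 1089 (o = 33**2 = 1089)
(3988 + P(Y(-2), 30))*(f + o) = (3988 + 1/(-18 + 30))*(622 + 1089) = (3988 + 1/12)*1711 = (47857/12)*1711 = 81883327/12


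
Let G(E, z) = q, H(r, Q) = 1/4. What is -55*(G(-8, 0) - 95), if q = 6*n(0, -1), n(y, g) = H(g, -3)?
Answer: 10285/2 ≈ 5142.5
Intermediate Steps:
H(r, Q) = ¼
n(y, g) = ¼
q = 3/2 (q = 6*(¼) = 3/2 ≈ 1.5000)
G(E, z) = 3/2
-55*(G(-8, 0) - 95) = -55*(3/2 - 95) = -55*(-187/2) = 10285/2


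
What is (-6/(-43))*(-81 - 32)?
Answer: -678/43 ≈ -15.767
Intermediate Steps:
(-6/(-43))*(-81 - 32) = -6*(-1/43)*(-113) = (6/43)*(-113) = -678/43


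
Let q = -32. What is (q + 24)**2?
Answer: 64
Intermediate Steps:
(q + 24)**2 = (-32 + 24)**2 = (-8)**2 = 64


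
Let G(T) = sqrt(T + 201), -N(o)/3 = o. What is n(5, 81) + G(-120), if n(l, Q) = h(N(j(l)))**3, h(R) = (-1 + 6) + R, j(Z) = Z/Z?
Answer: 17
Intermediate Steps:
j(Z) = 1
N(o) = -3*o
h(R) = 5 + R
n(l, Q) = 8 (n(l, Q) = (5 - 3*1)**3 = (5 - 3)**3 = 2**3 = 8)
G(T) = sqrt(201 + T)
n(5, 81) + G(-120) = 8 + sqrt(201 - 120) = 8 + sqrt(81) = 8 + 9 = 17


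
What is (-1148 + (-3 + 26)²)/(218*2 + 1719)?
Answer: -619/2155 ≈ -0.28724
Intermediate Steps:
(-1148 + (-3 + 26)²)/(218*2 + 1719) = (-1148 + 23²)/(436 + 1719) = (-1148 + 529)/2155 = -619*1/2155 = -619/2155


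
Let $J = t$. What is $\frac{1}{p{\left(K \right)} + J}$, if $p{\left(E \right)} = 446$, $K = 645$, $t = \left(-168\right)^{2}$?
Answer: $\frac{1}{28670} \approx 3.488 \cdot 10^{-5}$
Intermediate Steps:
$t = 28224$
$J = 28224$
$\frac{1}{p{\left(K \right)} + J} = \frac{1}{446 + 28224} = \frac{1}{28670}$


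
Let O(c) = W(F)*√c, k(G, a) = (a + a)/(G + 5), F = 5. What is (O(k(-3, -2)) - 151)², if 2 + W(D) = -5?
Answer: 22703 + 2114*I*√2 ≈ 22703.0 + 2989.6*I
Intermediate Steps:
k(G, a) = 2*a/(5 + G) (k(G, a) = (2*a)/(5 + G) = 2*a/(5 + G))
W(D) = -7 (W(D) = -2 - 5 = -7)
O(c) = -7*√c
(O(k(-3, -2)) - 151)² = (-7*2*I/√(5 - 3) - 151)² = (-7*√(-2) - 151)² = (-7*I*√2 - 151)² = (-151 - 7*I*√2)²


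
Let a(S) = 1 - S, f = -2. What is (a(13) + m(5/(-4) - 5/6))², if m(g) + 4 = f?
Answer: 324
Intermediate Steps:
m(g) = -6 (m(g) = -4 - 2 = -6)
(a(13) + m(5/(-4) - 5/6))² = ((1 - 1*13) - 6)² = ((1 - 13) - 6)² = (-12 - 6)² = (-18)² = 324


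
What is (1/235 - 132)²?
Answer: 962178361/55225 ≈ 17423.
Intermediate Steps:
(1/235 - 132)² = (-31019/235)² = 962178361/55225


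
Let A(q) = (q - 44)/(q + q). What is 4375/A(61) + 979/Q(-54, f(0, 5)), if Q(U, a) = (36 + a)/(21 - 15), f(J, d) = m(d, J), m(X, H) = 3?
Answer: 6972036/221 ≈ 31548.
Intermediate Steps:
f(J, d) = 3
Q(U, a) = 6 + a/6 (Q(U, a) = (36 + a)/6 = (36 + a)*(⅙) = 6 + a/6)
A(q) = (-44 + q)/(2*q) (A(q) = (-44 + q)/((2*q)) = (-44 + q)*(1/(2*q)) = (-44 + q)/(2*q))
4375/A(61) + 979/Q(-54, f(0, 5)) = 4375/(((½)*(-44 + 61)/61)) + 979/(6 + (⅙)*3) = 4375/(((½)*(1/61)*17)) + 979/(6 + ½) = 4375/(17/122) + 979/(13/2) = 4375*(122/17) + 979*(2/13) = 533750/17 + 1958/13 = 6972036/221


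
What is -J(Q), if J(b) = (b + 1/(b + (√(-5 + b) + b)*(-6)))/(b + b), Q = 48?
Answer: -56047/112104 - √43/896832 ≈ -0.49996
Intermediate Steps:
J(b) = (b + 1/(-6*√(-5 + b) - 5*b))/(2*b) (J(b) = (b + 1/(b + (b + √(-5 + b))*(-6)))/((2*b)) = (b + 1/(b + (-6*b - 6*√(-5 + b))))*(1/(2*b)) = (b + 1/(-6*√(-5 + b) - 5*b))*(1/(2*b)) = (b + 1/(-6*√(-5 + b) - 5*b))/(2*b))
-J(Q) = -(-1 + 5*48² + 6*48*√(-5 + 48))/(2*48*(5*48 + 6*√(-5 + 48))) = -(-1 + 5*2304 + 6*48*√43)/(2*48*(240 + 6*√43)) = -(-1 + 11520 + 288*√43)/(2*48*(240 + 6*√43)) = -(11519 + 288*√43)/(2*48*(240 + 6*√43)) = -(11519 + 288*√43)/(96*(240 + 6*√43))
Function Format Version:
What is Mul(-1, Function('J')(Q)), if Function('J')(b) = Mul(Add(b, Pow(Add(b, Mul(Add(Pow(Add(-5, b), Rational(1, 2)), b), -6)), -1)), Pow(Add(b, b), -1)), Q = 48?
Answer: Add(Rational(-56047, 112104), Mul(Rational(-1, 896832), Pow(43, Rational(1, 2)))) ≈ -0.49996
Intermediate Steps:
Function('J')(b) = Mul(Rational(1, 2), Pow(b, -1), Add(b, Pow(Add(Mul(-6, Pow(Add(-5, b), Rational(1, 2))), Mul(-5, b)), -1))) (Function('J')(b) = Mul(Add(b, Pow(Add(b, Mul(Add(b, Pow(Add(-5, b), Rational(1, 2))), -6)), -1)), Pow(Mul(2, b), -1)) = Mul(Add(b, Pow(Add(b, Add(Mul(-6, b), Mul(-6, Pow(Add(-5, b), Rational(1, 2))))), -1)), Mul(Rational(1, 2), Pow(b, -1))) = Mul(Add(b, Pow(Add(Mul(-6, Pow(Add(-5, b), Rational(1, 2))), Mul(-5, b)), -1)), Mul(Rational(1, 2), Pow(b, -1))) = Mul(Rational(1, 2), Pow(b, -1), Add(b, Pow(Add(Mul(-6, Pow(Add(-5, b), Rational(1, 2))), Mul(-5, b)), -1))))
Mul(-1, Function('J')(Q)) = Mul(-1, Mul(Rational(1, 2), Pow(48, -1), Pow(Add(Mul(5, 48), Mul(6, Pow(Add(-5, 48), Rational(1, 2)))), -1), Add(-1, Mul(5, Pow(48, 2)), Mul(6, 48, Pow(Add(-5, 48), Rational(1, 2)))))) = Mul(-1, Mul(Rational(1, 2), Rational(1, 48), Pow(Add(240, Mul(6, Pow(43, Rational(1, 2)))), -1), Add(-1, Mul(5, 2304), Mul(6, 48, Pow(43, Rational(1, 2)))))) = Mul(-1, Mul(Rational(1, 2), Rational(1, 48), Pow(Add(240, Mul(6, Pow(43, Rational(1, 2)))), -1), Add(-1, 11520, Mul(288, Pow(43, Rational(1, 2)))))) = Mul(-1, Mul(Rational(1, 2), Rational(1, 48), Pow(Add(240, Mul(6, Pow(43, Rational(1, 2)))), -1), Add(11519, Mul(288, Pow(43, Rational(1, 2)))))) = Mul(-1, Mul(Rational(1, 96), Pow(Add(240, Mul(6, Pow(43, Rational(1, 2)))), -1), Add(11519, Mul(288, Pow(43, Rational(1, 2)))))) = Mul(Rational(-1, 96), Pow(Add(240, Mul(6, Pow(43, Rational(1, 2)))), -1), Add(11519, Mul(288, Pow(43, Rational(1, 2)))))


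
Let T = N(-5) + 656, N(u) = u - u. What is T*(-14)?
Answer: -9184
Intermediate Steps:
N(u) = 0
T = 656 (T = 0 + 656 = 656)
T*(-14) = 656*(-14) = -9184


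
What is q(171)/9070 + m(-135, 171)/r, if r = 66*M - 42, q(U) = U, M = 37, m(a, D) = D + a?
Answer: 6141/181400 ≈ 0.033853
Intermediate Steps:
r = 2400 (r = 66*37 - 42 = 2442 - 42 = 2400)
q(171)/9070 + m(-135, 171)/r = 171/9070 + (171 - 135)/2400 = 171*(1/9070) + 36*(1/2400) = 171/9070 + 3/200 = 6141/181400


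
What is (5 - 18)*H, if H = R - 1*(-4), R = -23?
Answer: 247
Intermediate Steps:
H = -19 (H = -23 - 1*(-4) = -23 + 4 = -19)
(5 - 18)*H = (5 - 18)*(-19) = -13*(-19) = 247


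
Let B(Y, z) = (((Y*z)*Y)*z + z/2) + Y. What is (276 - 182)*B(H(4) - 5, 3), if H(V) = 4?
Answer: 893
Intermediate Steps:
B(Y, z) = Y + z/2 + Y²*z² (B(Y, z) = ((z*Y²)*z + z*(½)) + Y = (Y²*z² + z/2) + Y = (z/2 + Y²*z²) + Y = Y + z/2 + Y²*z²)
(276 - 182)*B(H(4) - 5, 3) = (276 - 182)*((4 - 5) + (½)*3 + (4 - 5)²*3²) = 94*(-1 + 3/2 + (-1)²*9) = 94*(-1 + 3/2 + 1*9) = 94*(-1 + 3/2 + 9) = 94*(19/2) = 893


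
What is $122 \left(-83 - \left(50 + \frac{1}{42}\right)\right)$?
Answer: $- \frac{340807}{21} \approx -16229.0$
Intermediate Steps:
$122 \left(-83 - \left(50 + \frac{1}{42}\right)\right) = 122 \left(-83 - \frac{2101}{42}\right) = 122 \left(- \frac{5587}{42}\right) = - \frac{340807}{21}$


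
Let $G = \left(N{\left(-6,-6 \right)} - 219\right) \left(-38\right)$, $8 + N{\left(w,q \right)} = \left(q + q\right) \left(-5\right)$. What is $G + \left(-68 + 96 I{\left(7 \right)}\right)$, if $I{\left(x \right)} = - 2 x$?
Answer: $4934$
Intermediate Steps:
$N{\left(w,q \right)} = -8 - 10 q$ ($N{\left(w,q \right)} = -8 + \left(q + q\right) \left(-5\right) = -8 + 2 q \left(-5\right) = -8 - 10 q$)
$G = 6346$ ($G = \left(\left(-8 - -60\right) - 219\right) \left(-38\right) = \left(\left(-8 + 60\right) - 219\right) \left(-38\right) = \left(52 - 219\right) \left(-38\right) = \left(-167\right) \left(-38\right) = 6346$)
$G + \left(-68 + 96 I{\left(7 \right)}\right) = 6346 + \left(-68 + 96 \left(\left(-2\right) 7\right)\right) = 6346 + \left(-68 + 96 \left(-14\right)\right) = 6346 - 1412 = 4934$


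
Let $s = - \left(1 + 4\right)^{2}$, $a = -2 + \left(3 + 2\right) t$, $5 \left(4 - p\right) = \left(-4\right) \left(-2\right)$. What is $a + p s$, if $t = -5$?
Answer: $-87$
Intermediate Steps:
$p = \frac{12}{5}$ ($p = 4 - \frac{\left(-4\right) \left(-2\right)}{5} = 4 - \frac{8}{5} = \frac{12}{5} \approx 2.4$)
$a = -27$ ($a = -2 + \left(3 + 2\right) \left(-5\right) = -2 + 5 \left(-5\right) = -2 - 25 = -27$)
$s = -25$ ($s = - 5^{2} = \left(-1\right) 25 = -25$)
$a + p s = -27 + \frac{12}{5} \left(-25\right) = -27 - 60 = -87$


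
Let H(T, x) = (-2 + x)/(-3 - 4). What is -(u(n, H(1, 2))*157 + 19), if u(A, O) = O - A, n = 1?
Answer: 138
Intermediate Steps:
H(T, x) = 2/7 - x/7 (H(T, x) = (-2 + x)/(-7) = (-2 + x)*(-⅐) = 2/7 - x/7)
-(u(n, H(1, 2))*157 + 19) = -(((2/7 - ⅐*2) - 1*1)*157 + 19) = -(((2/7 - 2/7) - 1)*157 + 19) = -((0 - 1)*157 + 19) = -(-1*157 + 19) = -(-157 + 19) = -1*(-138) = 138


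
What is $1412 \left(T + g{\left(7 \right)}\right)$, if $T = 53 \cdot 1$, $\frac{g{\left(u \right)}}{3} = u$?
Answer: $104488$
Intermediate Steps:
$g{\left(u \right)} = 3 u$
$T = 53$
$1412 \left(T + g{\left(7 \right)}\right) = 1412 \left(53 + 3 \cdot 7\right) = 1412 \left(53 + 21\right) = 1412 \cdot 74 = 104488$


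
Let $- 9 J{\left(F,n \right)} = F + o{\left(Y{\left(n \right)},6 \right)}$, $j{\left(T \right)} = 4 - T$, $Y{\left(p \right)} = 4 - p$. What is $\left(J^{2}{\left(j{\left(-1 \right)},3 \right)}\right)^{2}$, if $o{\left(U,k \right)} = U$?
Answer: $\frac{16}{81} \approx 0.19753$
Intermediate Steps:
$J{\left(F,n \right)} = - \frac{4}{9} - \frac{F}{9} + \frac{n}{9}$ ($J{\left(F,n \right)} = - \frac{F - \left(-4 + n\right)}{9} = - \frac{4 + F - n}{9} = - \frac{4}{9} - \frac{F}{9} + \frac{n}{9}$)
$\left(J^{2}{\left(j{\left(-1 \right)},3 \right)}\right)^{2} = \left(\left(- \frac{4}{9} - \frac{4 - -1}{9} + \frac{1}{9} \cdot 3\right)^{2}\right)^{2} = \left(\left(- \frac{4}{9} - \frac{4 + 1}{9} + \frac{1}{3}\right)^{2}\right)^{2} = \left(\left(- \frac{4}{9} - \frac{5}{9} + \frac{1}{3}\right)^{2}\right)^{2} = \left(\left(- \frac{2}{3}\right)^{2}\right)^{2} = \left(\frac{4}{9}\right)^{2} = \frac{16}{81}$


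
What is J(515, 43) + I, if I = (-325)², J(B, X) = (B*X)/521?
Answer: 55052770/521 ≈ 1.0567e+5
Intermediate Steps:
J(B, X) = B*X/521 (J(B, X) = (B*X)*(1/521) = B*X/521)
I = 105625
J(515, 43) + I = (1/521)*515*43 + 105625 = 22145/521 + 105625 = 55052770/521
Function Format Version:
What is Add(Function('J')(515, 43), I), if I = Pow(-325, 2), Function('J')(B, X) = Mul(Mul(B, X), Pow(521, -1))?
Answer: Rational(55052770, 521) ≈ 1.0567e+5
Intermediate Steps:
Function('J')(B, X) = Mul(Rational(1, 521), B, X) (Function('J')(B, X) = Mul(Mul(B, X), Rational(1, 521)) = Mul(Rational(1, 521), B, X))
I = 105625
Add(Function('J')(515, 43), I) = Add(Mul(Rational(1, 521), 515, 43), 105625) = Add(Rational(22145, 521), 105625) = Rational(55052770, 521)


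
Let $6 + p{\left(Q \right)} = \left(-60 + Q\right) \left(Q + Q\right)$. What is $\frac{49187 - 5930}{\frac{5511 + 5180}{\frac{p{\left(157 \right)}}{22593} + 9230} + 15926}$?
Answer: $\frac{9021846113394}{3321829289455} \approx 2.7159$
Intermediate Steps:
$p{\left(Q \right)} = -6 + 2 Q \left(-60 + Q\right)$ ($p{\left(Q \right)} = -6 + \left(-60 + Q\right) \left(Q + Q\right) = -6 + \left(-60 + Q\right) 2 Q = -6 + 2 Q \left(-60 + Q\right)$)
$\frac{49187 - 5930}{\frac{5511 + 5180}{\frac{p{\left(157 \right)}}{22593} + 9230} + 15926} = \frac{49187 - 5930}{\frac{5511 + 5180}{\frac{-6 - 18840 + 2 \cdot 157^{2}}{22593} + 9230} + 15926} = \frac{43257}{\frac{10691}{\left(-6 - 18840 + 2 \cdot 24649\right) \frac{1}{22593} + 9230} + 15926} = \frac{43257}{\frac{10691}{\left(-6 - 18840 + 49298\right) \frac{1}{22593} + 9230} + 15926} = \frac{43257}{\frac{10691}{30452 \cdot \frac{1}{22593} + 9230} + 15926} = \frac{43257}{\frac{10691}{\frac{30452}{22593} + 9230} + 15926} = \frac{43257}{\frac{10691}{\frac{208563842}{22593}} + 15926} = \frac{43257}{10691 \cdot \frac{22593}{208563842} + 15926} = \frac{43257}{\frac{241541763}{208563842} + 15926} = \frac{43257}{\frac{3321829289455}{208563842}} = 43257 \cdot \frac{208563842}{3321829289455} = \frac{9021846113394}{3321829289455}$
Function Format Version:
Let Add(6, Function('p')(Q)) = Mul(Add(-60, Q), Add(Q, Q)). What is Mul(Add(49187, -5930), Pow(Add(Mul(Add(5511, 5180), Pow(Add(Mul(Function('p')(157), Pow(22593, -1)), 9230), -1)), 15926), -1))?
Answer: Rational(9021846113394, 3321829289455) ≈ 2.7159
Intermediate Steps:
Function('p')(Q) = Add(-6, Mul(2, Q, Add(-60, Q))) (Function('p')(Q) = Add(-6, Mul(Add(-60, Q), Add(Q, Q))) = Add(-6, Mul(Add(-60, Q), Mul(2, Q))) = Add(-6, Mul(2, Q, Add(-60, Q))))
Mul(Add(49187, -5930), Pow(Add(Mul(Add(5511, 5180), Pow(Add(Mul(Function('p')(157), Pow(22593, -1)), 9230), -1)), 15926), -1)) = Mul(Add(49187, -5930), Pow(Add(Mul(Add(5511, 5180), Pow(Add(Mul(Add(-6, Mul(-120, 157), Mul(2, Pow(157, 2))), Pow(22593, -1)), 9230), -1)), 15926), -1)) = Mul(43257, Pow(Add(Mul(10691, Pow(Add(Mul(Add(-6, -18840, Mul(2, 24649)), Rational(1, 22593)), 9230), -1)), 15926), -1)) = Mul(43257, Pow(Add(Mul(10691, Pow(Add(Mul(Add(-6, -18840, 49298), Rational(1, 22593)), 9230), -1)), 15926), -1)) = Mul(43257, Pow(Add(Mul(10691, Pow(Add(Mul(30452, Rational(1, 22593)), 9230), -1)), 15926), -1)) = Mul(43257, Pow(Add(Mul(10691, Pow(Add(Rational(30452, 22593), 9230), -1)), 15926), -1)) = Mul(43257, Pow(Add(Mul(10691, Pow(Rational(208563842, 22593), -1)), 15926), -1)) = Mul(43257, Pow(Add(Mul(10691, Rational(22593, 208563842)), 15926), -1)) = Mul(43257, Pow(Add(Rational(241541763, 208563842), 15926), -1)) = Mul(43257, Pow(Rational(3321829289455, 208563842), -1)) = Mul(43257, Rational(208563842, 3321829289455)) = Rational(9021846113394, 3321829289455)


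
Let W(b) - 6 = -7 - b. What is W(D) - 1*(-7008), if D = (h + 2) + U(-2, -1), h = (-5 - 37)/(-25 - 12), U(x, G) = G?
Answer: 259180/37 ≈ 7004.9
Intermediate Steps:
h = 42/37 (h = -42/(-37) = -42*(-1/37) = 42/37 ≈ 1.1351)
D = 79/37 (D = (42/37 + 2) - 1 = 116/37 - 1 = 79/37 ≈ 2.1351)
W(b) = -1 - b (W(b) = 6 + (-7 - b) = -1 - b)
W(D) - 1*(-7008) = (-1 - 1*79/37) - 1*(-7008) = (-1 - 79/37) + 7008 = -116/37 + 7008 = 259180/37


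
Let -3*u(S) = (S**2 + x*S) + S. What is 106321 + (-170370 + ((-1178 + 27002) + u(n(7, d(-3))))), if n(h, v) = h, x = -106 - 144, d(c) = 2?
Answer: -112981/3 ≈ -37660.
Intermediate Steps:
x = -250
u(S) = 83*S - S**2/3 (u(S) = -((S**2 - 250*S) + S)/3 = -(S**2 - 249*S)/3 = 83*S - S**2/3)
106321 + (-170370 + ((-1178 + 27002) + u(n(7, d(-3))))) = 106321 + (-170370 + ((-1178 + 27002) + (1/3)*7*(249 - 1*7))) = 106321 + (-170370 + (25824 + (1/3)*7*(249 - 7))) = 106321 + (-170370 + (25824 + (1/3)*7*242)) = 106321 + (-170370 + (25824 + 1694/3)) = 106321 + (-170370 + 79166/3) = 106321 - 431944/3 = -112981/3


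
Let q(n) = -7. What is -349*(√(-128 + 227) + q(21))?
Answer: 2443 - 1047*√11 ≈ -1029.5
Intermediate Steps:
-349*(√(-128 + 227) + q(21)) = -349*(√(-128 + 227) - 7) = -349*(√99 - 7) = -349*(3*√11 - 7) = -349*(-7 + 3*√11) = 2443 - 1047*√11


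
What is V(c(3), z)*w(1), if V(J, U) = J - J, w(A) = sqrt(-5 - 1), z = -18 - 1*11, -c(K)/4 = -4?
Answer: 0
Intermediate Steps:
c(K) = 16 (c(K) = -4*(-4) = 16)
z = -29 (z = -18 - 11 = -29)
w(A) = I*sqrt(6) (w(A) = sqrt(-6) = I*sqrt(6))
V(J, U) = 0
V(c(3), z)*w(1) = 0*(I*sqrt(6)) = 0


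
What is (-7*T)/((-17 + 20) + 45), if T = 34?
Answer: -119/24 ≈ -4.9583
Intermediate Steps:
(-7*T)/((-17 + 20) + 45) = (-7*34)/((-17 + 20) + 45) = -238/(3 + 45) = -238/48 = -238*1/48 = -119/24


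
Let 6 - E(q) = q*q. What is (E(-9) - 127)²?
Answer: 40804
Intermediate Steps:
E(q) = 6 - q² (E(q) = 6 - q*q = 6 - q²)
(E(-9) - 127)² = ((6 - 1*(-9)²) - 127)² = ((6 - 1*81) - 127)² = ((6 - 81) - 127)² = (-75 - 127)² = (-202)² = 40804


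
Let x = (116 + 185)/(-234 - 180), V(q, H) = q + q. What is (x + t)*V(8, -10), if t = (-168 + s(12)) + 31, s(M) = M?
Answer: -416408/207 ≈ -2011.6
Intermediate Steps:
V(q, H) = 2*q
x = -301/414 (x = 301/(-414) = 301*(-1/414) = -301/414 ≈ -0.72705)
t = -125 (t = (-168 + 12) + 31 = -156 + 31 = -125)
(x + t)*V(8, -10) = (-301/414 - 125)*(2*8) = -52051/414*16 = -416408/207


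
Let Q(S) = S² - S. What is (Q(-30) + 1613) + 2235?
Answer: 4778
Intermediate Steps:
(Q(-30) + 1613) + 2235 = (-30*(-1 - 30) + 1613) + 2235 = (-30*(-31) + 1613) + 2235 = (930 + 1613) + 2235 = 2543 + 2235 = 4778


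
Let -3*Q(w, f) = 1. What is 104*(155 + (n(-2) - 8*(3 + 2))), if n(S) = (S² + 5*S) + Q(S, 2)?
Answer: 33904/3 ≈ 11301.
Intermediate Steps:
Q(w, f) = -⅓ (Q(w, f) = -⅓*1 = -⅓)
n(S) = -⅓ + S² + 5*S (n(S) = (S² + 5*S) - ⅓ = -⅓ + S² + 5*S)
104*(155 + (n(-2) - 8*(3 + 2))) = 104*(155 + ((-⅓ + (-2)² + 5*(-2)) - 8*(3 + 2))) = 104*(155 + ((-⅓ + 4 - 10) - 8*5)) = 104*(155 + (-19/3 - 1*40)) = 104*(155 + (-19/3 - 40)) = 104*(155 - 139/3) = 104*(326/3) = 33904/3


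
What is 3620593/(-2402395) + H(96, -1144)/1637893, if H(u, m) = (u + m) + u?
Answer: -5932431010589/3934865953735 ≈ -1.5077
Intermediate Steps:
H(u, m) = m + 2*u (H(u, m) = (m + u) + u = m + 2*u)
3620593/(-2402395) + H(96, -1144)/1637893 = 3620593/(-2402395) + (-1144 + 2*96)/1637893 = 3620593*(-1/2402395) + (-1144 + 192)*(1/1637893) = -3620593/2402395 - 952*1/1637893 = -3620593/2402395 - 952/1637893 = -5932431010589/3934865953735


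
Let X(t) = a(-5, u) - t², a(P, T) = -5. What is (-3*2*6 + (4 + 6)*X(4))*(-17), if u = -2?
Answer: 4182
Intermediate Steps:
X(t) = -5 - t²
(-3*2*6 + (4 + 6)*X(4))*(-17) = (-3*2*6 + (4 + 6)*(-5 - 1*4²))*(-17) = (-6*6 + 10*(-5 - 1*16))*(-17) = (-36 + 10*(-5 - 16))*(-17) = (-36 + 10*(-21))*(-17) = (-36 - 210)*(-17) = -246*(-17) = 4182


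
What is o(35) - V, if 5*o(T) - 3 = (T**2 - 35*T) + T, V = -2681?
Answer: 13443/5 ≈ 2688.6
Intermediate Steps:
o(T) = 3/5 - 34*T/5 + T**2/5 (o(T) = 3/5 + ((T**2 - 35*T) + T)/5 = 3/5 + (T**2 - 34*T)/5 = 3/5 + (-34*T/5 + T**2/5) = 3/5 - 34*T/5 + T**2/5)
o(35) - V = (3/5 - 34/5*35 + (1/5)*35**2) - 1*(-2681) = (3/5 - 238 + (1/5)*1225) + 2681 = (3/5 - 238 + 245) + 2681 = 38/5 + 2681 = 13443/5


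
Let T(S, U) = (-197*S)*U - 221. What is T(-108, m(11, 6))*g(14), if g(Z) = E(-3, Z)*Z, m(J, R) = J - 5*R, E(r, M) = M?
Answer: -79275140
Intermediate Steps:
T(S, U) = -221 - 197*S*U (T(S, U) = -197*S*U - 221 = -221 - 197*S*U)
g(Z) = Z**2 (g(Z) = Z*Z = Z**2)
T(-108, m(11, 6))*g(14) = (-221 - 197*(-108)*(11 - 5*6))*14**2 = (-221 - 197*(-108)*(11 - 30))*196 = (-221 - 197*(-108)*(-19))*196 = (-221 - 404244)*196 = -404465*196 = -79275140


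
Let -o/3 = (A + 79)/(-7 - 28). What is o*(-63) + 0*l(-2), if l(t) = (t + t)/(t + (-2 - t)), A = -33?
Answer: -1242/5 ≈ -248.40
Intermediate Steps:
o = 138/35 (o = -3*(-33 + 79)/(-7 - 28) = -138/(-35) = -138*(-1)/35 = -3*(-46/35) = 138/35 ≈ 3.9429)
l(t) = -t (l(t) = (2*t)/(-2) = (2*t)*(-½) = -t)
o*(-63) + 0*l(-2) = (138/35)*(-63) + 0*(-1*(-2)) = -1242/5 + 0*2 = -1242/5 + 0 = -1242/5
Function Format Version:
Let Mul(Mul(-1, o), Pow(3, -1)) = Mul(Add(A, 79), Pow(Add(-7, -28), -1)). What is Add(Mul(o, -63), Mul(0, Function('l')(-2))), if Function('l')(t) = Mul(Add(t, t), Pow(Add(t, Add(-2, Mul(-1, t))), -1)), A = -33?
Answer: Rational(-1242, 5) ≈ -248.40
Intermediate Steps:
o = Rational(138, 35) (o = Mul(-3, Mul(Add(-33, 79), Pow(Add(-7, -28), -1))) = Mul(-3, Mul(46, Pow(-35, -1))) = Mul(-3, Mul(46, Rational(-1, 35))) = Mul(-3, Rational(-46, 35)) = Rational(138, 35) ≈ 3.9429)
Function('l')(t) = Mul(-1, t) (Function('l')(t) = Mul(Mul(2, t), Pow(-2, -1)) = Mul(Mul(2, t), Rational(-1, 2)) = Mul(-1, t))
Add(Mul(o, -63), Mul(0, Function('l')(-2))) = Add(Mul(Rational(138, 35), -63), Mul(0, Mul(-1, -2))) = Add(Rational(-1242, 5), Mul(0, 2)) = Add(Rational(-1242, 5), 0) = Rational(-1242, 5)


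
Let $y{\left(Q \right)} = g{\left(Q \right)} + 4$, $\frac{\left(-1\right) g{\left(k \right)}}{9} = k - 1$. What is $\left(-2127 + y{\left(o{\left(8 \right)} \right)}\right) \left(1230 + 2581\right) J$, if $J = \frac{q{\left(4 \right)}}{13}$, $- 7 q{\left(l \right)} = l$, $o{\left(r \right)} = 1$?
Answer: $\frac{32363012}{91} \approx 3.5564 \cdot 10^{5}$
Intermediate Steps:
$g{\left(k \right)} = 9 - 9 k$ ($g{\left(k \right)} = - 9 \left(k - 1\right) = - 9 \left(-1 + k\right) = 9 - 9 k$)
$q{\left(l \right)} = - \frac{l}{7}$
$y{\left(Q \right)} = 13 - 9 Q$ ($y{\left(Q \right)} = \left(9 - 9 Q\right) + 4 = 13 - 9 Q$)
$J = - \frac{4}{91}$ ($J = \frac{\left(- \frac{1}{7}\right) 4}{13} = \left(- \frac{4}{7}\right) \frac{1}{13} = - \frac{4}{91} \approx -0.043956$)
$\left(-2127 + y{\left(o{\left(8 \right)} \right)}\right) \left(1230 + 2581\right) J = \left(-2127 + \left(13 - 9\right)\right) \left(1230 + 2581\right) \left(- \frac{4}{91}\right) = \left(-2127 + \left(13 - 9\right)\right) 3811 \left(- \frac{4}{91}\right) = \left(-2127 + 4\right) 3811 \left(- \frac{4}{91}\right) = \left(-2123\right) 3811 \left(- \frac{4}{91}\right) = \left(-8090753\right) \left(- \frac{4}{91}\right) = \frac{32363012}{91}$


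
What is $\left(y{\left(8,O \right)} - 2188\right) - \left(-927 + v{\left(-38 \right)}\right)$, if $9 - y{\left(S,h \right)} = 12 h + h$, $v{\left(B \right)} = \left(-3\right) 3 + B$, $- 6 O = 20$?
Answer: $- \frac{3485}{3} \approx -1161.7$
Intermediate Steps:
$O = - \frac{10}{3}$ ($O = \left(- \frac{1}{6}\right) 20 = - \frac{10}{3} \approx -3.3333$)
$v{\left(B \right)} = -9 + B$
$y{\left(S,h \right)} = 9 - 13 h$ ($y{\left(S,h \right)} = 9 - \left(12 h + h\right) = 9 - 13 h$)
$\left(y{\left(8,O \right)} - 2188\right) - \left(-927 + v{\left(-38 \right)}\right) = \left(\left(9 - - \frac{130}{3}\right) - 2188\right) + \left(927 - \left(-9 - 38\right)\right) = \left(\left(9 + \frac{130}{3}\right) - 2188\right) + \left(927 - -47\right) = \left(\frac{157}{3} - 2188\right) + \left(927 + 47\right) = - \frac{6407}{3} + 974 = - \frac{3485}{3}$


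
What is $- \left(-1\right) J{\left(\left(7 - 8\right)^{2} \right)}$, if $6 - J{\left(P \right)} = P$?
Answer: $5$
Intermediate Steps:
$J{\left(P \right)} = 6 - P$
$- \left(-1\right) J{\left(\left(7 - 8\right)^{2} \right)} = - \left(-1\right) \left(6 - \left(7 - 8\right)^{2}\right) = - \left(-1\right) \left(6 - \left(-1\right)^{2}\right) = - \left(-1\right) \left(6 - 1\right) = - \left(-1\right) 5 = \left(-1\right) \left(-5\right) = 5$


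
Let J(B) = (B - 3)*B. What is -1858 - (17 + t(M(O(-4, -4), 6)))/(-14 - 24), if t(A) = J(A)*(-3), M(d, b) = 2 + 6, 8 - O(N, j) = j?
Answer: -70707/38 ≈ -1860.7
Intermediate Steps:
O(N, j) = 8 - j
J(B) = B*(-3 + B) (J(B) = (-3 + B)*B = B*(-3 + B))
M(d, b) = 8
t(A) = -3*A*(-3 + A) (t(A) = (A*(-3 + A))*(-3) = -3*A*(-3 + A))
-1858 - (17 + t(M(O(-4, -4), 6)))/(-14 - 24) = -1858 - (17 + 3*8*(3 - 1*8))/(-14 - 24) = -1858 - (17 + 3*8*(3 - 8))/(-38) = -1858 - (17 + 3*8*(-5))*(-1)/38 = -1858 - (17 - 120)*(-1)/38 = -1858 - (-103)*(-1)/38 = -1858 - 1*103/38 = -1858 - 103/38 = -70707/38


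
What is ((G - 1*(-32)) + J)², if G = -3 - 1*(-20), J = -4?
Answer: 2025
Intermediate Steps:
G = 17 (G = -3 + 20 = 17)
((G - 1*(-32)) + J)² = ((17 - 1*(-32)) - 4)² = ((17 + 32) - 4)² = (49 - 4)² = 45² = 2025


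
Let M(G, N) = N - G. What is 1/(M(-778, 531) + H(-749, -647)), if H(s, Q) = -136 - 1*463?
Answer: 1/710 ≈ 0.0014085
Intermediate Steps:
H(s, Q) = -599 (H(s, Q) = -136 - 463 = -599)
1/(M(-778, 531) + H(-749, -647)) = 1/((531 - 1*(-778)) - 599) = 1/((531 + 778) - 599) = 1/(1309 - 599) = 1/710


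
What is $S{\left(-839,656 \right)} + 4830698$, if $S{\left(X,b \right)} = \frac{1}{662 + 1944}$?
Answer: $\frac{12588798989}{2606} \approx 4.8307 \cdot 10^{6}$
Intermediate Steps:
$S{\left(X,b \right)} = \frac{1}{2606}$
$S{\left(-839,656 \right)} + 4830698 = \frac{1}{2606} + 4830698 = \frac{12588798989}{2606}$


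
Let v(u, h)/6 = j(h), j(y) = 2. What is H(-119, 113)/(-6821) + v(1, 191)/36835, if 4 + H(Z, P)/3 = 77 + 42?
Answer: -12626223/251251535 ≈ -0.050253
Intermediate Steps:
H(Z, P) = 345 (H(Z, P) = -12 + 3*(77 + 42) = -12 + 3*119 = -12 + 357 = 345)
v(u, h) = 12 (v(u, h) = 6*2 = 12)
H(-119, 113)/(-6821) + v(1, 191)/36835 = 345/(-6821) + 12/36835 = 345*(-1/6821) + 12*(1/36835) = -345/6821 + 12/36835 = -12626223/251251535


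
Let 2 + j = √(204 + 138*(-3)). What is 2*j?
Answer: -4 + 2*I*√210 ≈ -4.0 + 28.983*I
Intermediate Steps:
j = -2 + I*√210 (j = -2 + √(204 + 138*(-3)) = -2 + √(204 - 414) = -2 + √(-210) = -2 + I*√210 ≈ -2.0 + 14.491*I)
2*j = 2*(-2 + I*√210) = -4 + 2*I*√210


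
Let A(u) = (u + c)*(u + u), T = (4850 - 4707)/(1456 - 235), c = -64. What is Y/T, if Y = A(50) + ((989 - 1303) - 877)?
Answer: -287601/13 ≈ -22123.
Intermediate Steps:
T = 13/111 (T = 143/1221 = 143*(1/1221) = 13/111 ≈ 0.11712)
A(u) = 2*u*(-64 + u) (A(u) = (u - 64)*(u + u) = (-64 + u)*(2*u) = 2*u*(-64 + u))
Y = -2591 (Y = 2*50*(-64 + 50) + ((989 - 1303) - 877) = 2*50*(-14) + (-314 - 877) = -1400 - 1191 = -2591)
Y/T = -2591/13/111 = -2591*111/13 = -287601/13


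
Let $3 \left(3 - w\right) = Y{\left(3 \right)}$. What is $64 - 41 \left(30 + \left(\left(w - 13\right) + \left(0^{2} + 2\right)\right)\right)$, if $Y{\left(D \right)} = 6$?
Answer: $-756$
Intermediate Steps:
$w = 1$ ($w = 3 - 2 = 1$)
$64 - 41 \left(30 + \left(\left(w - 13\right) + \left(0^{2} + 2\right)\right)\right) = 64 - 41 \left(30 + \left(\left(1 - 13\right) + \left(0^{2} + 2\right)\right)\right) = 64 - 41 \left(30 + \left(-12 + \left(0 + 2\right)\right)\right) = 64 - 41 \left(30 + \left(-12 + 2\right)\right) = 64 - 41 \left(30 - 10\right) = 64 - 820 = -756$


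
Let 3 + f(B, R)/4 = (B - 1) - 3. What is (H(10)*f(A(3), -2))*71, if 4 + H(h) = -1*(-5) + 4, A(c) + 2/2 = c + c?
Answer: -2840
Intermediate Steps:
A(c) = -1 + 2*c (A(c) = -1 + (c + c) = -1 + 2*c)
H(h) = 5 (H(h) = -4 + (-1*(-5) + 4) = -4 + (5 + 4) = -4 + 9 = 5)
f(B, R) = -28 + 4*B (f(B, R) = -12 + 4*((B - 1) - 3) = -12 + 4*((-1 + B) - 3) = -12 + 4*(-4 + B) = -12 + (-16 + 4*B) = -28 + 4*B)
(H(10)*f(A(3), -2))*71 = (5*(-28 + 4*(-1 + 2*3)))*71 = (5*(-28 + 4*(-1 + 6)))*71 = (5*(-28 + 4*5))*71 = (5*(-28 + 20))*71 = (5*(-8))*71 = -40*71 = -2840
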